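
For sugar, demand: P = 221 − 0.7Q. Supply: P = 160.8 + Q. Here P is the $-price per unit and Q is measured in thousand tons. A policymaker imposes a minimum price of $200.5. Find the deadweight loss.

Competitive equilibrium: 221 − 0.7Q = 160.8 + Q → Q* = 35.4118, P* = 196.2118.
At the floor P = 200.5, quantity demanded = (221 − 200.5)/0.7 = 29.2857.
Sellers' marginal cost at Q' = 29.2857: 160.8 + 1·29.2857 = 190.0857.
ΔQ = 35.4118 − 29.2857 = 6.1261; wedge = 200.5 − 190.0857 = 10.4143.
Welfare loss = ½ × 6.1261 × 10.4143 = $31.90 thousand.

$31.90 thousand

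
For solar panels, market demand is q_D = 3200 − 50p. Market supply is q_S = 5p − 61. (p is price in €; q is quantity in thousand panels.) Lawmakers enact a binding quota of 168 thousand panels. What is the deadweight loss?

In inverse form: demand p = 64 − 0.02q, supply p = 12.2 + 0.2q.
Competitive equilibrium: 64 − 0.02q = 12.2 + 0.2q → q* = 235.4545, p* = 59.2909.
At q = 168: demand price = 64 − 0.02·168 = 60.64; supply price = 12.2 + 0.2·168 = 45.8.
Δq = 235.4545 − 168 = 67.4545; wedge = 60.64 − 45.8 = 14.84.
DWL = ½ × 67.4545 × 14.84 = €500.51 thousand.

€500.51 thousand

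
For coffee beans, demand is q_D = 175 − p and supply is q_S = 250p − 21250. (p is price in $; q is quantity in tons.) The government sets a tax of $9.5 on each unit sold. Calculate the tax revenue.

$761.70

In inverse form: demand p = 175 − q, supply p = 85 + 0.004q.
Competitive equilibrium: 175 − q = 85 + 0.004q → q* = 89.6414, p* = 85.3586.
With the tax, the buyer price exceeds the seller price by 9.5: (175 − q) − (85 + 0.004q) = 9.5 → q' = 80.1793.
Tax revenue = 9.5 × 80.1793 = $761.70.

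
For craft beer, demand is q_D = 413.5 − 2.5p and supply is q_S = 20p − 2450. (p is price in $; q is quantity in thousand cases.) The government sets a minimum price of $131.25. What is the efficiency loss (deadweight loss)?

$22.31 thousand

In inverse form: demand p = 165.4 − 0.4q, supply p = 122.5 + 0.05q.
Competitive equilibrium: 165.4 − 0.4q = 122.5 + 0.05q → q* = 95.3333, p* = 127.2667.
At the floor p = 131.25, quantity demanded = (165.4 − 131.25)/0.4 = 85.375.
Sellers' marginal cost at q' = 85.375: 122.5 + 0.05·85.375 = 126.7688.
Δq = 95.3333 − 85.375 = 9.9583; wedge = 131.25 − 126.7688 = 4.4812.
DWL = ½ × 9.9583 × 4.4812 = $22.31 thousand.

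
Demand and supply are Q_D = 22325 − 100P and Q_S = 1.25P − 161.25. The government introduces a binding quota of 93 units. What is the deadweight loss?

In inverse form: demand P = 223.25 − 0.01Q, supply P = 129 + 0.8Q.
Competitive equilibrium: 223.25 − 0.01Q = 129 + 0.8Q → Q* = 116.358, P* = 222.0864.
At Q = 93: demand price = 223.25 − 0.01·93 = 222.32; supply price = 129 + 0.8·93 = 203.4.
ΔQ = 116.358 − 93 = 23.358; wedge = 222.32 − 203.4 = 18.92.
Deadweight loss = ½ × 23.358 × 18.92 = 220.97.

220.97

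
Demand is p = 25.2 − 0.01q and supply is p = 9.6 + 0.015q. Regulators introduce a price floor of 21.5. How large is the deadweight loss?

Competitive equilibrium: 25.2 − 0.01q = 9.6 + 0.015q → q* = 624, p* = 18.96.
At the floor p = 21.5, quantity demanded = (25.2 − 21.5)/0.01 = 370.
Sellers' marginal cost at q' = 370: 9.6 + 0.015·370 = 15.15.
Δq = 624 − 370 = 254; wedge = 21.5 − 15.15 = 6.35.
DWL = ½ × 254 × 6.35 = 806.45.

806.45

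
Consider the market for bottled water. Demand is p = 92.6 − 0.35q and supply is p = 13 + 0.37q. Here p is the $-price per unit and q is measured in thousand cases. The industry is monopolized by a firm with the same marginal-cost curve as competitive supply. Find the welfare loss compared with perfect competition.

Competitive equilibrium: 92.6 − 0.35q = 13 + 0.37q → q* = 110.5556, p* = 53.9056.
Marginal revenue: MR = 92.6 − 0.7q. Set MR = MC: 92.6 − 0.7q = 13 + 0.37q → q_m = 74.3925.
Price p_m = 92.6 − 0.35·74.3925 = 66.5626; MC(q_m) = 13 + 0.37·74.3925 = 40.5252.
Competitive q* = 110.5556, so Δq = 36.1631; wedge = 66.5626 − 40.5252 = 26.0374.
DWL = ½ × 36.1631 × 26.0374 = $470.80 thousand.

$470.80 thousand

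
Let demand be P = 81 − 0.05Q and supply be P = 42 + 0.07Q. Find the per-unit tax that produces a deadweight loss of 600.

12

Competitive equilibrium: 81 − 0.05Q = 42 + 0.07Q → Q* = 325, P* = 64.75.
A tax t gives ΔQ = t/0.12 and wedge t, so DWL = t²/0.24.
t²/0.24 = 600 → t² = 144 → t = 12.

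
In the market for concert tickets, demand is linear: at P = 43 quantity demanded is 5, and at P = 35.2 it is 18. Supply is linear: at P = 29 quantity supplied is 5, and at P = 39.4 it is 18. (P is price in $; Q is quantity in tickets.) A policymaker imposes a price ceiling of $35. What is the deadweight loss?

Demand slope = (35.2 − 43)/(18 − 5) = −0.6, so P = 46 − 0.6Q.
Supply slope = (39.4 − 29)/(18 − 5) = 0.8, so P = 25 + 0.8Q.
Competitive equilibrium: 46 − 0.6Q = 25 + 0.8Q → Q* = 15, P* = 37.
At the ceiling P = 35, quantity supplied = (35 − 25)/0.8 = 12.5.
Willingness to pay at Q' = 12.5: 46 − 0.6·12.5 = 38.5.
ΔQ = 15 − 12.5 = 2.5; wedge = 38.5 − 35 = 3.5.
DWL = ½ × 2.5 × 3.5 = $4.375.

$4.375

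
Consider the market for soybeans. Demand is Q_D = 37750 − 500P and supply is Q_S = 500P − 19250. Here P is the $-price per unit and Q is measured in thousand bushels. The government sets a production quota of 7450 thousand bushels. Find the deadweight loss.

In inverse form: demand P = 75.5 − 0.002Q, supply P = 38.5 + 0.002Q.
Competitive equilibrium: 75.5 − 0.002Q = 38.5 + 0.002Q → Q* = 9250, P* = 57.
At Q = 7450: demand price = 75.5 − 0.002·7450 = 60.6; supply price = 38.5 + 0.002·7450 = 53.4.
ΔQ = 9250 − 7450 = 1800; wedge = 60.6 − 53.4 = 7.2.
Welfare loss = ½ × 1800 × 7.2 = $6480 thousand.

$6480 thousand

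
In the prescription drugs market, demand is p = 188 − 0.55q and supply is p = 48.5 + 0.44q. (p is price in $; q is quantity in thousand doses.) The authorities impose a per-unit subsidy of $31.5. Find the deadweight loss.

$501.14 thousand

Competitive equilibrium: 188 − 0.55q = 48.5 + 0.44q → q* = 140.9091, p* = 110.5.
The subsidy lowers effective supply by 31.5: p = 17 + 0.44q.
New quantity: 188 − 0.55q = 17 + 0.44q → q' = 172.7273.
Overproduction Δq = 172.7273 − 140.9091 = 31.8182; wedge = subsidy = 31.5.
The triangle = ½ × 31.8182 × 31.5 = $501.14 thousand.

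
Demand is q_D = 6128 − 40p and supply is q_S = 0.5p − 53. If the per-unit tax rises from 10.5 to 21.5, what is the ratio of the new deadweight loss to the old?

4.193

In inverse form: demand p = 153.2 − 0.025q, supply p = 106 + 2q.
Competitive equilibrium: 153.2 − 0.025q = 106 + 2q → q* = 23.3086, p* = 152.6173.
For a per-unit tax t: Δq = t/2.025, so DWL = ½·t·(t/2.025) = t²/4.05.
At t = 10.5: DWL = 27.222. At t = 21.5: DWL = 114.136.
Ratio = (21.5/10.5)² = 4.193.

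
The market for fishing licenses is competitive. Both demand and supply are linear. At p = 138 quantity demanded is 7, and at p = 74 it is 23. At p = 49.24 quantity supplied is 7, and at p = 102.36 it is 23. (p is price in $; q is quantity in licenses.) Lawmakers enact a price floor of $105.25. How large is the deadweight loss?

$56.76

Demand slope = (74 − 138)/(23 − 7) = −4, so p = 166 − 4q.
Supply slope = (102.36 − 49.24)/(23 − 7) = 3.32, so p = 26 + 3.32q.
Competitive equilibrium: 166 − 4q = 26 + 3.32q → q* = 19.1257, p* = 89.4973.
At the floor p = 105.25, quantity demanded = (166 − 105.25)/4 = 15.1875.
Sellers' marginal cost at q' = 15.1875: 26 + 3.32·15.1875 = 76.4225.
Δq = 19.1257 − 15.1875 = 3.9382; wedge = 105.25 − 76.4225 = 28.8275.
Deadweight loss = ½ × 3.9382 × 28.8275 = $56.76.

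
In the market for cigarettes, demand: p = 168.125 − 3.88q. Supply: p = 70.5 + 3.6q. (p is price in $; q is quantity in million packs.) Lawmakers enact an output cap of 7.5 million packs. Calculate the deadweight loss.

Competitive equilibrium: 168.125 − 3.88q = 70.5 + 3.6q → q* = 13.0515, p* = 117.4853.
At q = 7.5: demand price = 168.125 − 3.88·7.5 = 139.025; supply price = 70.5 + 3.6·7.5 = 97.5.
Δq = 13.0515 − 7.5 = 5.5515; wedge = 139.025 − 97.5 = 41.525.
Welfare loss = ½ × 5.5515 × 41.525 = $115.26 million.

$115.26 million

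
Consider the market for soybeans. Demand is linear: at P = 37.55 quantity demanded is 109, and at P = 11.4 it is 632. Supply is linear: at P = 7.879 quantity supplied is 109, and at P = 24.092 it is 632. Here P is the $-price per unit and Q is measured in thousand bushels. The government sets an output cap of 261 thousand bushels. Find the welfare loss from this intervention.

Demand slope = (11.4 − 37.55)/(632 − 109) = −0.05, so P = 43 − 0.05Q.
Supply slope = (24.092 − 7.879)/(632 − 109) = 0.031, so P = 4.5 + 0.031Q.
Competitive equilibrium: 43 − 0.05Q = 4.5 + 0.031Q → Q* = 475.3086, P* = 19.2346.
At Q = 261: demand price = 43 − 0.05·261 = 29.95; supply price = 4.5 + 0.031·261 = 12.591.
ΔQ = 475.3086 − 261 = 214.3086; wedge = 29.95 − 12.591 = 17.359.
Welfare loss = ½ × 214.3086 × 17.359 = $1860.09 thousand.

$1860.09 thousand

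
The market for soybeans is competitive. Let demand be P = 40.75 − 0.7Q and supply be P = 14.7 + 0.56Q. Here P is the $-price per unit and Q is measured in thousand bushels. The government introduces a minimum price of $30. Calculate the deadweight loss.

Competitive equilibrium: 40.75 − 0.7Q = 14.7 + 0.56Q → Q* = 20.6746, P* = 26.2778.
At the floor P = 30, quantity demanded = (40.75 − 30)/0.7 = 15.3571.
Sellers' marginal cost at Q' = 15.3571: 14.7 + 0.56·15.3571 = 23.3.
ΔQ = 20.6746 − 15.3571 = 5.3175; wedge = 30 − 23.3 = 6.7.
Deadweight loss = ½ × 5.3175 × 6.7 = $17.81 thousand.

$17.81 thousand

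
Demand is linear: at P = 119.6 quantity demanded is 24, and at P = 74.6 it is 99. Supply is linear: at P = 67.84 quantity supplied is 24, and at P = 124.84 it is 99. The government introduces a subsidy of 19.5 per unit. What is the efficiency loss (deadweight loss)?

139.80

Demand slope = (74.6 − 119.6)/(99 − 24) = −0.6, so P = 134 − 0.6Q.
Supply slope = (124.84 − 67.84)/(99 − 24) = 0.76, so P = 49.6 + 0.76Q.
Competitive equilibrium: 134 − 0.6Q = 49.6 + 0.76Q → Q* = 62.0588, P* = 96.7647.
The subsidy lowers effective supply by 19.5: P = 30.1 + 0.76Q.
New quantity: 134 − 0.6Q = 30.1 + 0.76Q → Q' = 76.3971.
Overproduction ΔQ = 76.3971 − 62.0588 = 14.3383; wedge = subsidy = 19.5.
Welfare loss = ½ × 14.3383 × 19.5 = 139.80.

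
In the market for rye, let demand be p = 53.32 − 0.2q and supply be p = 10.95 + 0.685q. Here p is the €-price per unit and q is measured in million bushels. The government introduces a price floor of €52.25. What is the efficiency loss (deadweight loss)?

€800.23 million

Competitive equilibrium: 53.32 − 0.2q = 10.95 + 0.685q → q* = 47.8757, p* = 43.7449.
At the floor p = 52.25, quantity demanded = (53.32 − 52.25)/0.2 = 5.35.
Sellers' marginal cost at q' = 5.35: 10.95 + 0.685·5.35 = 14.6148.
Δq = 47.8757 − 5.35 = 42.5257; wedge = 52.25 − 14.6148 = 37.6352.
Deadweight loss = ½ × 42.5257 × 37.6352 = €800.23 million.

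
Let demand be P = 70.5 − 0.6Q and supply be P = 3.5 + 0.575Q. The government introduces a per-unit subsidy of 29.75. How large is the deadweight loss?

Competitive equilibrium: 70.5 − 0.6Q = 3.5 + 0.575Q → Q* = 57.0213, P* = 36.2872.
The subsidy lowers effective supply by 29.75: P = 0.575Q − 26.25.
New quantity: 70.5 − 0.6Q = 0.575Q − 26.25 → Q' = 82.3404.
Overproduction ΔQ = 82.3404 − 57.0213 = 25.3191; wedge = subsidy = 29.75.
The triangle = ½ × 25.3191 × 29.75 = 376.62.

376.62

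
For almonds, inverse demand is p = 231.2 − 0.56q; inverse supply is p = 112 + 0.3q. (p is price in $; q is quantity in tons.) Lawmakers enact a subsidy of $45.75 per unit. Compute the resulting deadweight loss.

Competitive equilibrium: 231.2 − 0.56q = 112 + 0.3q → q* = 138.6047, p* = 153.5814.
The subsidy lowers effective supply by 45.75: p = 66.25 + 0.3q.
New quantity: 231.2 − 0.56q = 66.25 + 0.3q → q' = 191.8023.
Overproduction Δq = 191.8023 − 138.6047 = 53.1976; wedge = subsidy = 45.75.
DWL = ½ × 53.1976 × 45.75 = $1216.90.

$1216.90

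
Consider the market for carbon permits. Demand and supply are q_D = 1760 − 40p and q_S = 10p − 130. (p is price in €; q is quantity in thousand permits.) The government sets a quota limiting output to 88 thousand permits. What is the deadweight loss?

In inverse form: demand p = 44 − 0.025q, supply p = 13 + 0.1q.
Competitive equilibrium: 44 − 0.025q = 13 + 0.1q → q* = 248, p* = 37.8.
At q = 88: demand price = 44 − 0.025·88 = 41.8; supply price = 13 + 0.1·88 = 21.8.
Δq = 248 − 88 = 160; wedge = 41.8 − 21.8 = 20.
Deadweight loss = ½ × 160 × 20 = €1600 thousand.

€1600 thousand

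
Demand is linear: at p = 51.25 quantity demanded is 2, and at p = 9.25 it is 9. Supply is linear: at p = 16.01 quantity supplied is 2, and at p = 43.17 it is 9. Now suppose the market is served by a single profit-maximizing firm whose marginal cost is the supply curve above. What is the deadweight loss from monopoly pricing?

Demand slope = (9.25 − 51.25)/(9 − 2) = −6, so p = 63.25 − 6q.
Supply slope = (43.17 − 16.01)/(9 − 2) = 3.88, so p = 8.25 + 3.88q.
Competitive equilibrium: 63.25 − 6q = 8.25 + 3.88q → q* = 5.5668, p* = 29.8492.
Marginal revenue: MR = 63.25 − 12q. Set MR = MC: 63.25 − 12q = 8.25 + 3.88q → q_m = 3.4635.
Price p_m = 63.25 − 6·3.4635 = 42.469; MC(q_m) = 8.25 + 3.88·3.4635 = 21.6884.
Competitive q* = 5.5668, so Δq = 2.1033; wedge = 42.469 − 21.6884 = 20.7806.
The triangle = ½ × 2.1033 × 20.7806 = 21.85.

21.85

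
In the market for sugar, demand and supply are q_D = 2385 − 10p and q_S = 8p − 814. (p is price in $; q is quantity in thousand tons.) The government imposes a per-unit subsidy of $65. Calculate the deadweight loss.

In inverse form: demand p = 238.5 − 0.1q, supply p = 101.75 + 0.125q.
Competitive equilibrium: 238.5 − 0.1q = 101.75 + 0.125q → q* = 607.7778, p* = 177.7222.
The subsidy lowers effective supply by 65: p = 36.75 + 0.125q.
New quantity: 238.5 − 0.1q = 36.75 + 0.125q → q' = 896.6667.
Overproduction Δq = 896.6667 − 607.7778 = 288.8889; wedge = subsidy = 65.
DWL = ½ × 288.8889 × 65 = $9388.89 thousand.

$9388.89 thousand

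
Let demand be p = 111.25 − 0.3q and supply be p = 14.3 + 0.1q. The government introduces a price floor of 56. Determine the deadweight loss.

677.64

Competitive equilibrium: 111.25 − 0.3q = 14.3 + 0.1q → q* = 242.375, p* = 38.5375.
At the floor p = 56, quantity demanded = (111.25 − 56)/0.3 = 184.1667.
Sellers' marginal cost at q' = 184.1667: 14.3 + 0.1·184.1667 = 32.7167.
Δq = 242.375 − 184.1667 = 58.2083; wedge = 56 − 32.7167 = 23.2833.
Welfare loss = ½ × 58.2083 × 23.2833 = 677.64.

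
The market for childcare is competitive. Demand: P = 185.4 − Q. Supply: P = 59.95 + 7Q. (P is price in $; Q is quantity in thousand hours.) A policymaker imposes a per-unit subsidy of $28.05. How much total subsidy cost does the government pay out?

Competitive equilibrium: 185.4 − Q = 59.95 + 7Q → Q* = 15.6813, P* = 169.7188.
The subsidy lowers effective supply by 28.05: P = 31.9 + 7Q.
New quantity: 185.4 − Q = 31.9 + 7Q → Q' = 19.1875.
Total subsidy cost = 28.05 × 19.1875 = $538.21 thousand.

$538.21 thousand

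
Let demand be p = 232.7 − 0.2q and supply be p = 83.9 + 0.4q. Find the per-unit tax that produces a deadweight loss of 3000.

60

Competitive equilibrium: 232.7 − 0.2q = 83.9 + 0.4q → q* = 248, p* = 183.1.
A tax t gives Δq = t/0.6 and wedge t, so DWL = t²/1.2.
t²/1.2 = 3000 → t² = 3600 → t = 60.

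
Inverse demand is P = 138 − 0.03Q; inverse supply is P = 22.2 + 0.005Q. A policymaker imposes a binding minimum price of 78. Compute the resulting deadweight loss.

29966.29

Competitive equilibrium: 138 − 0.03Q = 22.2 + 0.005Q → Q* = 3308.5714, P* = 38.7429.
At the floor P = 78, quantity demanded = (138 − 78)/0.03 = 2000.
Sellers' marginal cost at Q' = 2000: 22.2 + 0.005·2000 = 32.2.
ΔQ = 3308.5714 − 2000 = 1308.5714; wedge = 78 − 32.2 = 45.8.
Welfare loss = ½ × 1308.5714 × 45.8 = 29966.29.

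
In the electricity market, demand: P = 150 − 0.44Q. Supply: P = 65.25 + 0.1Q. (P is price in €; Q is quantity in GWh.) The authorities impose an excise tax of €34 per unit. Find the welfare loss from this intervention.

€1070.37

Competitive equilibrium: 150 − 0.44Q = 65.25 + 0.1Q → Q* = 156.9444, P* = 80.9444.
With the tax, the buyer price exceeds the seller price by 34: (150 − 0.44Q) − (65.25 + 0.1Q) = 34 → Q' = 93.9815.
ΔQ = 156.9444 − 93.9815 = 62.9629; the wedge equals the tax, 34.
DWL = ½ × 62.9629 × 34 = €1070.37.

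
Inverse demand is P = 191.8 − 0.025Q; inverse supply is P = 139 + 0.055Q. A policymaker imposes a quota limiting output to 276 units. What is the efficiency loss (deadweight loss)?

Competitive equilibrium: 191.8 − 0.025Q = 139 + 0.055Q → Q* = 660, P* = 175.3.
At Q = 276: demand price = 191.8 − 0.025·276 = 184.9; supply price = 139 + 0.055·276 = 154.18.
ΔQ = 660 − 276 = 384; wedge = 184.9 − 154.18 = 30.72.
Deadweight loss = ½ × 384 × 30.72 = 5898.24.

5898.24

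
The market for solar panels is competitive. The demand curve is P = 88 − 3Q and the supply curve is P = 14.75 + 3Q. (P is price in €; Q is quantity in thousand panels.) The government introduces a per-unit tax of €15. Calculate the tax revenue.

€145.625 thousand

Competitive equilibrium: 88 − 3Q = 14.75 + 3Q → Q* = 12.2083, P* = 51.375.
With the tax, the buyer price exceeds the seller price by 15: (88 − 3Q) − (14.75 + 3Q) = 15 → Q' = 9.7083.
Tax revenue = 15 × 9.7083 = €145.625 thousand.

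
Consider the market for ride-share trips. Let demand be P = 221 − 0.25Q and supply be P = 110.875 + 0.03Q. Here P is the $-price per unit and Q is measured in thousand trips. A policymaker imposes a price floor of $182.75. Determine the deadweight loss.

Competitive equilibrium: 221 − 0.25Q = 110.875 + 0.03Q → Q* = 393.3036, P* = 122.6741.
At the floor P = 182.75, quantity demanded = (221 − 182.75)/0.25 = 153.
Sellers' marginal cost at Q' = 153: 110.875 + 0.03·153 = 115.465.
ΔQ = 393.3036 − 153 = 240.3036; wedge = 182.75 − 115.465 = 67.285.
Welfare loss = ½ × 240.3036 × 67.285 = $8084.41 thousand.

$8084.41 thousand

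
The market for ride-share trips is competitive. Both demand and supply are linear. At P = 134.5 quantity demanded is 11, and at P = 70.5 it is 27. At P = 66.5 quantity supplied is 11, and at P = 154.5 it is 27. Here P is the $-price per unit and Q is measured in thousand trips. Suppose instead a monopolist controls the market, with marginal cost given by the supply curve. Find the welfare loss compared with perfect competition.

Demand slope = (70.5 − 134.5)/(27 − 11) = −4, so P = 178.5 − 4Q.
Supply slope = (154.5 − 66.5)/(27 − 11) = 5.5, so P = 6 + 5.5Q.
Competitive equilibrium: 178.5 − 4Q = 6 + 5.5Q → Q* = 18.1579, P* = 105.8684.
Marginal revenue: MR = 178.5 − 8Q. Set MR = MC: 178.5 − 8Q = 6 + 5.5Q → Q_m = 12.7778.
Price P_m = 178.5 − 4·12.7778 = 127.3888; MC(Q_m) = 6 + 5.5·12.7778 = 76.2779.
Competitive Q* = 18.1579, so ΔQ = 5.3801; wedge = 127.3888 − 76.2779 = 51.1109.
DWL = ½ × 5.3801 × 51.1109 = $137.49 thousand.

$137.49 thousand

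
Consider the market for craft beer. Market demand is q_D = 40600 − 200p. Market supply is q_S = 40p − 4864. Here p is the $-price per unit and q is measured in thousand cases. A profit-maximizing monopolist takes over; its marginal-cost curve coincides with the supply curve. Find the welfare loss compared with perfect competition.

In inverse form: demand p = 203 − 0.005q, supply p = 121.6 + 0.025q.
Competitive equilibrium: 203 − 0.005q = 121.6 + 0.025q → q* = 2713.33333, p* = 189.43333.
Marginal revenue: MR = 203 − 0.01q. Set MR = MC: 203 − 0.01q = 121.6 + 0.025q → q_m = 2325.71429.
Price p_m = 203 − 0.005·2325.71429 = 191.37143; MC(q_m) = 121.6 + 0.025·2325.71429 = 179.74286.
Competitive q* = 2713.33333, so Δq = 387.61904; wedge = 191.37143 − 179.74286 = 11.62857.
Deadweight loss = ½ × 387.61904 × 11.62857 = $2253.73 thousand.

$2253.73 thousand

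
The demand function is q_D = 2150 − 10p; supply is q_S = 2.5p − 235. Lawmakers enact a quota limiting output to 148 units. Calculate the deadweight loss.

In inverse form: demand p = 215 − 0.1q, supply p = 94 + 0.4q.
Competitive equilibrium: 215 − 0.1q = 94 + 0.4q → q* = 242, p* = 190.8.
At q = 148: demand price = 215 − 0.1·148 = 200.2; supply price = 94 + 0.4·148 = 153.2.
Δq = 242 − 148 = 94; wedge = 200.2 − 153.2 = 47.
Deadweight loss = ½ × 94 × 47 = 2209.

2209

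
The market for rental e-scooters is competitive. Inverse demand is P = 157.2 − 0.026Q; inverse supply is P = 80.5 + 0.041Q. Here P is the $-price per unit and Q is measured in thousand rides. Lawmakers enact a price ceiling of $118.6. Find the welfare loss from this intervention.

$1555.86 thousand

Competitive equilibrium: 157.2 − 0.026Q = 80.5 + 0.041Q → Q* = 1144.7761, P* = 127.4358.
At the ceiling P = 118.6, quantity supplied = (118.6 − 80.5)/0.041 = 929.2683.
Willingness to pay at Q' = 929.2683: 157.2 − 0.026·929.2683 = 133.039.
ΔQ = 1144.7761 − 929.2683 = 215.5078; wedge = 133.039 − 118.6 = 14.439.
Deadweight loss = ½ × 215.5078 × 14.439 = $1555.86 thousand.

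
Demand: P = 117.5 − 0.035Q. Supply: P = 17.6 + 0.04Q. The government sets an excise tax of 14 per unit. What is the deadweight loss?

Competitive equilibrium: 117.5 − 0.035Q = 17.6 + 0.04Q → Q* = 1332, P* = 70.88.
With the tax, the buyer price exceeds the seller price by 14: (117.5 − 0.035Q) − (17.6 + 0.04Q) = 14 → Q' = 1145.3333.
ΔQ = 1332 − 1145.3333 = 186.6667; the wedge equals the tax, 14.
Deadweight loss = ½ × 186.6667 × 14 = 1306.67.

1306.67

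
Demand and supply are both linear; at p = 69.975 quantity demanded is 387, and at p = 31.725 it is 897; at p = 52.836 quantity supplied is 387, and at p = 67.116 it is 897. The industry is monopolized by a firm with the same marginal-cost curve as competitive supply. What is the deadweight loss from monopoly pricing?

Demand slope = (31.725 − 69.975)/(897 − 387) = −0.075, so p = 99 − 0.075q.
Supply slope = (67.116 − 52.836)/(897 − 387) = 0.028, so p = 42 + 0.028q.
Competitive equilibrium: 99 − 0.075q = 42 + 0.028q → q* = 553.39806, p* = 57.49515.
Marginal revenue: MR = 99 − 0.15q. Set MR = MC: 99 − 0.15q = 42 + 0.028q → q_m = 320.22472.
Price p_m = 99 − 0.075·320.22472 = 74.98315; MC(q_m) = 42 + 0.028·320.22472 = 50.96629.
Competitive q* = 553.39806, so Δq = 233.17334; wedge = 74.98315 − 50.96629 = 24.01686.
The triangle = ½ × 233.17334 × 24.01686 = 2800.05.

2800.05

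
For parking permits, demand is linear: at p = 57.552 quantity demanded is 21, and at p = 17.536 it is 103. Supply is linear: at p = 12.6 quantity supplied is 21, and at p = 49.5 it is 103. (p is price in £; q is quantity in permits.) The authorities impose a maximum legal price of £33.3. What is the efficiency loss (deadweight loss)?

Demand slope = (17.536 − 57.552)/(103 − 21) = −0.488, so p = 67.8 − 0.488q.
Supply slope = (49.5 − 12.6)/(103 − 21) = 0.45, so p = 3.15 + 0.45q.
Competitive equilibrium: 67.8 − 0.488q = 3.15 + 0.45q → q* = 68.9232, p* = 34.1655.
At the ceiling p = 33.3, quantity supplied = (33.3 − 3.15)/0.45 = 67.
Willingness to pay at q' = 67: 67.8 − 0.488·67 = 35.104.
Δq = 68.9232 − 67 = 1.9232; wedge = 35.104 − 33.3 = 1.804.
Welfare loss = ½ × 1.9232 × 1.804 = £1.73.

£1.73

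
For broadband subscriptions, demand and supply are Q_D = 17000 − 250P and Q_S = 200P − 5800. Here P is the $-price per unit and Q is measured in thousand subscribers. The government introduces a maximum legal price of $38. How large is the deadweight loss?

$28880 thousand

In inverse form: demand P = 68 − 0.004Q, supply P = 29 + 0.005Q.
Competitive equilibrium: 68 − 0.004Q = 29 + 0.005Q → Q* = 4333.3333, P* = 50.6667.
At the ceiling P = 38, quantity supplied = (38 − 29)/0.005 = 1800.
Willingness to pay at Q' = 1800: 68 − 0.004·1800 = 60.8.
ΔQ = 4333.3333 − 1800 = 2533.3333; wedge = 60.8 − 38 = 22.8.
Deadweight loss = ½ × 2533.3333 × 22.8 = $28880 thousand.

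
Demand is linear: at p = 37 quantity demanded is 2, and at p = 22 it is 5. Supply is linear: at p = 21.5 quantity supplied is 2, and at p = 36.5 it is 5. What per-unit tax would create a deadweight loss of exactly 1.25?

5

Demand slope = (22 − 37)/(5 − 2) = −5, so p = 47 − 5q.
Supply slope = (36.5 − 21.5)/(5 − 2) = 5, so p = 11.5 + 5q.
Competitive equilibrium: 47 − 5q = 11.5 + 5q → q* = 3.55, p* = 29.25.
A tax t gives Δq = t/10 and wedge t, so DWL = t²/20.
t²/20 = 1.25 → t² = 25 → t = 5.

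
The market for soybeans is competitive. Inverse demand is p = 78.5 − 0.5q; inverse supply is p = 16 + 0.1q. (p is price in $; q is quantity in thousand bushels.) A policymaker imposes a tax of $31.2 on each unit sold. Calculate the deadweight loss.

$811.20 thousand

Competitive equilibrium: 78.5 − 0.5q = 16 + 0.1q → q* = 104.1667, p* = 26.4167.
With the tax, the buyer price exceeds the seller price by 31.2: (78.5 − 0.5q) − (16 + 0.1q) = 31.2 → q' = 52.1667.
Δq = 104.1667 − 52.1667 = 52; the wedge equals the tax, 31.2.
DWL = ½ × 52 × 31.2 = $811.20 thousand.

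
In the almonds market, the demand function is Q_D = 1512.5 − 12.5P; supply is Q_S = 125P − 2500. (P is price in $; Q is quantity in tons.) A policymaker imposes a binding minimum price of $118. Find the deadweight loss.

In inverse form: demand P = 121 − 0.08Q, supply P = 20 + 0.008Q.
Competitive equilibrium: 121 − 0.08Q = 20 + 0.008Q → Q* = 1147.7273, P* = 29.1818.
At the floor P = 118, quantity demanded = (121 − 118)/0.08 = 37.5.
Sellers' marginal cost at Q' = 37.5: 20 + 0.008·37.5 = 20.3.
ΔQ = 1147.7273 − 37.5 = 1110.2273; wedge = 118 − 20.3 = 97.7.
DWL = ½ × 1110.2273 × 97.7 = $54234.60.

$54234.60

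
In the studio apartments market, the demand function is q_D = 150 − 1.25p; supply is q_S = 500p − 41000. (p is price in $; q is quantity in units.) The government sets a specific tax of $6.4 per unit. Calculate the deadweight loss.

$25.54

In inverse form: demand p = 120 − 0.8q, supply p = 82 + 0.002q.
Competitive equilibrium: 120 − 0.8q = 82 + 0.002q → q* = 47.3815, p* = 82.0948.
With the tax, the buyer price exceeds the seller price by 6.4: (120 − 0.8q) − (82 + 0.002q) = 6.4 → q' = 39.4015.
Δq = 47.3815 − 39.4015 = 7.98; the wedge equals the tax, 6.4.
Welfare loss = ½ × 7.98 × 6.4 = $25.54.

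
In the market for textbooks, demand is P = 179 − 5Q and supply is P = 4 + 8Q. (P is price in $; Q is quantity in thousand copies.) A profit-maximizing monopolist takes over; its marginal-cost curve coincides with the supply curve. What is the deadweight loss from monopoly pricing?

$90.89 thousand

Competitive equilibrium: 179 − 5Q = 4 + 8Q → Q* = 13.4615, P* = 111.6923.
Marginal revenue: MR = 179 − 10Q. Set MR = MC: 179 − 10Q = 4 + 8Q → Q_m = 9.7222.
Price P_m = 179 − 5·9.7222 = 130.389; MC(Q_m) = 4 + 8·9.7222 = 81.7776.
Competitive Q* = 13.4615, so ΔQ = 3.7393; wedge = 130.389 − 81.7776 = 48.6114.
DWL = ½ × 3.7393 × 48.6114 = $90.89 thousand.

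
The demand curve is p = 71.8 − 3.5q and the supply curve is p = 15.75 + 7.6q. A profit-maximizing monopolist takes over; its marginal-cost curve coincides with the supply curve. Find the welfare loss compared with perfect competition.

Competitive equilibrium: 71.8 − 3.5q = 15.75 + 7.6q → q* = 5.0495, p* = 54.1266.
Marginal revenue: MR = 71.8 − 7q. Set MR = MC: 71.8 − 7q = 15.75 + 7.6q → q_m = 3.839.
Price p_m = 71.8 − 3.5·3.839 = 58.3635; MC(q_m) = 15.75 + 7.6·3.839 = 44.9264.
Competitive q* = 5.0495, so Δq = 1.2105; wedge = 58.3635 − 44.9264 = 13.4371.
Deadweight loss = ½ × 1.2105 × 13.4371 = 8.13.

8.13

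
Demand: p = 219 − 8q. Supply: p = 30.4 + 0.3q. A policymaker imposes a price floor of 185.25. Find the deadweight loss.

1420.97

Competitive equilibrium: 219 − 8q = 30.4 + 0.3q → q* = 22.7229, p* = 37.2169.
At the floor p = 185.25, quantity demanded = (219 − 185.25)/8 = 4.2188.
Sellers' marginal cost at q' = 4.2188: 30.4 + 0.3·4.2188 = 31.6656.
Δq = 22.7229 − 4.2188 = 18.5041; wedge = 185.25 − 31.6656 = 153.5844.
The triangle = ½ × 18.5041 × 153.5844 = 1420.97.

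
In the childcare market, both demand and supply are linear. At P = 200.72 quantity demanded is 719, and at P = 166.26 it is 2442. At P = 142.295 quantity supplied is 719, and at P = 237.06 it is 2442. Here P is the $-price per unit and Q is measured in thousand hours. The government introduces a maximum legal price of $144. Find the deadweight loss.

$20981.40 thousand

Demand slope = (166.26 − 200.72)/(2442 − 719) = −0.02, so P = 215.1 − 0.02Q.
Supply slope = (237.06 − 142.295)/(2442 − 719) = 0.055, so P = 102.75 + 0.055Q.
Competitive equilibrium: 215.1 − 0.02Q = 102.75 + 0.055Q → Q* = 1498, P* = 185.14.
At the ceiling P = 144, quantity supplied = (144 − 102.75)/0.055 = 750.
Willingness to pay at Q' = 750: 215.1 − 0.02·750 = 200.1.
ΔQ = 1498 − 750 = 748; wedge = 200.1 − 144 = 56.1.
The triangle = ½ × 748 × 56.1 = $20981.40 thousand.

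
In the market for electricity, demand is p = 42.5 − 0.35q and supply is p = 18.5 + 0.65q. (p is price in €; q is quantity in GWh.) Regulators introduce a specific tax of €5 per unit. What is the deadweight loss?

Competitive equilibrium: 42.5 − 0.35q = 18.5 + 0.65q → q* = 24, p* = 34.1.
With the tax, the buyer price exceeds the seller price by 5: (42.5 − 0.35q) − (18.5 + 0.65q) = 5 → q' = 19.
Δq = 24 − 19 = 5; the wedge equals the tax, 5.
Deadweight loss = ½ × 5 × 5 = €12.50.

€12.50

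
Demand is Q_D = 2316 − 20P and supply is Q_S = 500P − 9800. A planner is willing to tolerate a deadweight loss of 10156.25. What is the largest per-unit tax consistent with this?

32.5

In inverse form: demand P = 115.8 − 0.05Q, supply P = 19.6 + 0.002Q.
Competitive equilibrium: 115.8 − 0.05Q = 19.6 + 0.002Q → Q* = 1850, P* = 23.3.
A tax t gives ΔQ = t/0.052 and wedge t, so DWL = t²/0.104.
t²/0.104 = 10156.25 → t² = 1056.25 → t = 32.5.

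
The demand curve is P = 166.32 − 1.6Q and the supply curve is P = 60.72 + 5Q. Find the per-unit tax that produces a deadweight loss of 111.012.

38.28

Competitive equilibrium: 166.32 − 1.6Q = 60.72 + 5Q → Q* = 16, P* = 140.72.
A tax t gives ΔQ = t/6.6 and wedge t, so DWL = t²/13.2.
t²/13.2 = 111.012 → t² = 1465.3584 → t = 38.28.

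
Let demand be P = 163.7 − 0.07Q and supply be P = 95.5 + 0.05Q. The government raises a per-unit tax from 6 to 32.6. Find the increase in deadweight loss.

Competitive equilibrium: 163.7 − 0.07Q = 95.5 + 0.05Q → Q* = 568.3333, P* = 123.9167.
For a per-unit tax t: ΔQ = t/0.12, so DWL = ½·t·(t/0.12) = t²/0.24.
At t = 6: DWL = 150. At t = 32.6: DWL = 4428.167.
Increase = 4428.167 − 150 = 4278.17.

4278.17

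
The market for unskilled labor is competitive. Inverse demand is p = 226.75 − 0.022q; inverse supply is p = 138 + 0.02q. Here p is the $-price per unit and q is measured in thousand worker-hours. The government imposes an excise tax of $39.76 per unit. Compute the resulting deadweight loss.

$18819.73 thousand

Competitive equilibrium: 226.75 − 0.022q = 138 + 0.02q → q* = 2113.0952, p* = 180.2619.
With the tax, the buyer price exceeds the seller price by 39.76: (226.75 − 0.022q) − (138 + 0.02q) = 39.76 → q' = 1166.4286.
Δq = 2113.0952 − 1166.4286 = 946.6666; the wedge equals the tax, 39.76.
The triangle = ½ × 946.6666 × 39.76 = $18819.73 thousand.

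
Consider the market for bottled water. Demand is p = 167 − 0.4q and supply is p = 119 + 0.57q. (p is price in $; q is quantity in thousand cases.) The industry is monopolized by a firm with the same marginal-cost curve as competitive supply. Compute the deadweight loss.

Competitive equilibrium: 167 − 0.4q = 119 + 0.57q → q* = 49.4845, p* = 147.2062.
Marginal revenue: MR = 167 − 0.8q. Set MR = MC: 167 − 0.8q = 119 + 0.57q → q_m = 35.0365.
Price p_m = 167 − 0.4·35.0365 = 152.9854; MC(q_m) = 119 + 0.57·35.0365 = 138.9708.
Competitive q* = 49.4845, so Δq = 14.448; wedge = 152.9854 − 138.9708 = 14.0146.
Welfare loss = ½ × 14.448 × 14.0146 = $101.24 thousand.

$101.24 thousand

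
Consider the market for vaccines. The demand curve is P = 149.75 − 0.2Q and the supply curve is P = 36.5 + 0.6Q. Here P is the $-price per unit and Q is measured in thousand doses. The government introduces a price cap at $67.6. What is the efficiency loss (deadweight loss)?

Competitive equilibrium: 149.75 − 0.2Q = 36.5 + 0.6Q → Q* = 141.5625, P* = 121.4375.
At the ceiling P = 67.6, quantity supplied = (67.6 − 36.5)/0.6 = 51.8333.
Willingness to pay at Q' = 51.8333: 149.75 − 0.2·51.8333 = 139.3833.
ΔQ = 141.5625 − 51.8333 = 89.7292; wedge = 139.3833 − 67.6 = 71.7833.
Welfare loss = ½ × 89.7292 × 71.7833 = $3220.53 thousand.

$3220.53 thousand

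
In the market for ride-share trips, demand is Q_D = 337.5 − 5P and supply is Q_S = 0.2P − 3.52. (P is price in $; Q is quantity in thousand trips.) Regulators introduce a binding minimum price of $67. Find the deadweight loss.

In inverse form: demand P = 67.5 − 0.2Q, supply P = 17.6 + 5Q.
Competitive equilibrium: 67.5 − 0.2Q = 17.6 + 5Q → Q* = 9.5962, P* = 65.5808.
At the floor P = 67, quantity demanded = (67.5 − 67)/0.2 = 2.5.
Sellers' marginal cost at Q' = 2.5: 17.6 + 5·2.5 = 30.1.
ΔQ = 9.5962 − 2.5 = 7.0962; wedge = 67 − 30.1 = 36.9.
Welfare loss = ½ × 7.0962 × 36.9 = $130.92 thousand.

$130.92 thousand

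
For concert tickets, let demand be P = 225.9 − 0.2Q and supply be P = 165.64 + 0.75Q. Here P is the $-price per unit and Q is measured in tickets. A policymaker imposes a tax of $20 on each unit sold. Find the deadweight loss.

$210.53

Competitive equilibrium: 225.9 − 0.2Q = 165.64 + 0.75Q → Q* = 63.4316, P* = 213.2137.
With the tax, the buyer price exceeds the seller price by 20: (225.9 − 0.2Q) − (165.64 + 0.75Q) = 20 → Q' = 42.3789.
ΔQ = 63.4316 − 42.3789 = 21.0527; the wedge equals the tax, 20.
Welfare loss = ½ × 21.0527 × 20 = $210.53.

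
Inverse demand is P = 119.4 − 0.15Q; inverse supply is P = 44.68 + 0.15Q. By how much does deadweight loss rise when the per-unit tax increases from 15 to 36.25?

Competitive equilibrium: 119.4 − 0.15Q = 44.68 + 0.15Q → Q* = 249.0667, P* = 82.04.
For a per-unit tax t: ΔQ = t/0.3, so DWL = ½·t·(t/0.3) = t²/0.6.
At t = 15: DWL = 375. At t = 36.25: DWL = 2190.104.
Increase = 2190.104 − 375 = 1815.10.

1815.10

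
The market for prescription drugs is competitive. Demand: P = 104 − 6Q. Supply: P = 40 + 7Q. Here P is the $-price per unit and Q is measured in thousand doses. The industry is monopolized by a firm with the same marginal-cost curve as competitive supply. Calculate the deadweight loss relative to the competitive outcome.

Competitive equilibrium: 104 − 6Q = 40 + 7Q → Q* = 4.9231, P* = 74.4615.
Marginal revenue: MR = 104 − 12Q. Set MR = MC: 104 − 12Q = 40 + 7Q → Q_m = 3.3684.
Price P_m = 104 − 6·3.3684 = 83.7896; MC(Q_m) = 40 + 7·3.3684 = 63.5788.
Competitive Q* = 4.9231, so ΔQ = 1.5547; wedge = 83.7896 − 63.5788 = 20.2108.
Deadweight loss = ½ × 1.5547 × 20.2108 = $15.71 thousand.

$15.71 thousand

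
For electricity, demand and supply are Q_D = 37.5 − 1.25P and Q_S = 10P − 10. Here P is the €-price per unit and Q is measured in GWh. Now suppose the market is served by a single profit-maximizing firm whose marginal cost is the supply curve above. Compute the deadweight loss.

€103.47

In inverse form: demand P = 30 − 0.8Q, supply P = 1 + 0.1Q.
Competitive equilibrium: 30 − 0.8Q = 1 + 0.1Q → Q* = 32.2222, P* = 4.2222.
Marginal revenue: MR = 30 − 1.6Q. Set MR = MC: 30 − 1.6Q = 1 + 0.1Q → Q_m = 17.0588.
Price P_m = 30 − 0.8·17.0588 = 16.353; MC(Q_m) = 1 + 0.1·17.0588 = 2.7059.
Competitive Q* = 32.2222, so ΔQ = 15.1634; wedge = 16.353 − 2.7059 = 13.6471.
The triangle = ½ × 15.1634 × 13.6471 = €103.47.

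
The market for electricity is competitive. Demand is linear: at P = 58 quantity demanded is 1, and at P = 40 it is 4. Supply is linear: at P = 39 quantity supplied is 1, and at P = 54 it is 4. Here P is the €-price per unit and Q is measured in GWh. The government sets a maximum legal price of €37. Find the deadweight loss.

Demand slope = (40 − 58)/(4 − 1) = −6, so P = 64 − 6Q.
Supply slope = (54 − 39)/(4 − 1) = 5, so P = 34 + 5Q.
Competitive equilibrium: 64 − 6Q = 34 + 5Q → Q* = 2.7273, P* = 47.6364.
At the ceiling P = 37, quantity supplied = (37 − 34)/5 = 0.6.
Willingness to pay at Q' = 0.6: 64 − 6·0.6 = 60.4.
ΔQ = 2.7273 − 0.6 = 2.1273; wedge = 60.4 − 37 = 23.4.
DWL = ½ × 2.1273 × 23.4 = €24.89.

€24.89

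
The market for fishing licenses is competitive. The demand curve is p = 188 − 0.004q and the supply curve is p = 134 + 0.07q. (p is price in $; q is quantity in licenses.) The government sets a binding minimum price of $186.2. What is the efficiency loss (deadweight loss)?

$2895.20

Competitive equilibrium: 188 − 0.004q = 134 + 0.07q → q* = 729.7297, p* = 185.0811.
At the floor p = 186.2, quantity demanded = (188 − 186.2)/0.004 = 450.
Sellers' marginal cost at q' = 450: 134 + 0.07·450 = 165.5.
Δq = 729.7297 − 450 = 279.7297; wedge = 186.2 − 165.5 = 20.7.
Deadweight loss = ½ × 279.7297 × 20.7 = $2895.20.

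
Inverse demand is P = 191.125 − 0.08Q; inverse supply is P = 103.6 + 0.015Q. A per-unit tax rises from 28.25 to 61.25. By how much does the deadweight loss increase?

15544.74

Competitive equilibrium: 191.125 − 0.08Q = 103.6 + 0.015Q → Q* = 921.3158, P* = 117.4197.
For a per-unit tax t: ΔQ = t/0.095, so DWL = ½·t·(t/0.095) = t²/0.19.
At t = 28.25: DWL = 4200.329. At t = 61.25: DWL = 19745.066.
Increase = 19745.066 − 4200.329 = 15544.74.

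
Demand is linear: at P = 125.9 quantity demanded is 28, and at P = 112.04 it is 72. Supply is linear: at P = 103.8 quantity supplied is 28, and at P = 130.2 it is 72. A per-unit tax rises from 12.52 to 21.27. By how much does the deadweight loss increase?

Demand slope = (112.04 − 125.9)/(72 − 28) = −0.315, so P = 134.72 − 0.315Q.
Supply slope = (130.2 − 103.8)/(72 − 28) = 0.6, so P = 87 + 0.6Q.
Competitive equilibrium: 134.72 − 0.315Q = 87 + 0.6Q → Q* = 52.153, P* = 118.2918.
For a per-unit tax t: ΔQ = t/0.915, so DWL = ½·t·(t/0.915) = t²/1.83.
At t = 12.52: DWL = 85.656. At t = 21.27: DWL = 247.22.
Increase = 247.22 − 85.656 = 161.56.

161.56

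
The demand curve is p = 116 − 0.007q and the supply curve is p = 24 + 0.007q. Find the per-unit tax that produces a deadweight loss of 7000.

14

Competitive equilibrium: 116 − 0.007q = 24 + 0.007q → q* = 6571.4286, p* = 70.
A tax t gives Δq = t/0.014 and wedge t, so DWL = t²/0.028.
t²/0.028 = 7000 → t² = 196 → t = 14.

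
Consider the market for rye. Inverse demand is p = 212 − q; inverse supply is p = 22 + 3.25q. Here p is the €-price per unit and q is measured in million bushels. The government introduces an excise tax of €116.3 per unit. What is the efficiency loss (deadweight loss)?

Competitive equilibrium: 212 − q = 22 + 3.25q → q* = 44.7059, p* = 167.2941.
With the tax, the buyer price exceeds the seller price by 116.3: (212 − q) − (22 + 3.25q) = 116.3 → q' = 17.3412.
Δq = 44.7059 − 17.3412 = 27.3647; the wedge equals the tax, 116.3.
DWL = ½ × 27.3647 × 116.3 = €1591.26 million.

€1591.26 million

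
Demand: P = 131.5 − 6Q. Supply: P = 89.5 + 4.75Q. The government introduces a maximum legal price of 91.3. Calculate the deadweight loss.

66.90

Competitive equilibrium: 131.5 − 6Q = 89.5 + 4.75Q → Q* = 3.907, P* = 108.0581.
At the ceiling P = 91.3, quantity supplied = (91.3 − 89.5)/4.75 = 0.3789.
Willingness to pay at Q' = 0.3789: 131.5 − 6·0.3789 = 129.2266.
ΔQ = 3.907 − 0.3789 = 3.5281; wedge = 129.2266 − 91.3 = 37.9266.
DWL = ½ × 3.5281 × 37.9266 = 66.90.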